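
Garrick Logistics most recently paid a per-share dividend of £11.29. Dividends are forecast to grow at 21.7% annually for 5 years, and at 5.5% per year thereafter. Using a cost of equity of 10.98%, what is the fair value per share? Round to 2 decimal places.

£419.74

Two-stage DDM. Project D₁…D_5 at 0.217, terminal growth 0.055, discount at r = 0.1098.
D_1 = 13.7399
D_2 = 16.7215
D_3 = 20.3501
D_4 = 24.7660
D_5 = 30.1402
Terminal value at t=5: TV = D_6/(r−g) = 31.7980/(0.1098−0.055) = 580.2548
P₀ = 13.7399/(1+0.1098)^1 + 16.7215/(1+0.1098)^2 + 20.3501/(1+0.1098)^3 + 24.7660/(1+0.1098)^4 + 30.1402/(1+0.1098)^5 + 580.2548/(1+0.1098)^5 = 419.7370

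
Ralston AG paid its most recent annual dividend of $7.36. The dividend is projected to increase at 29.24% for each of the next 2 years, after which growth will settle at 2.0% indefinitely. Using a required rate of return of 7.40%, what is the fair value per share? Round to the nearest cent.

$220.83

Two-stage DDM. Project D₁…D_2 at 0.2924, terminal growth 0.02, discount at r = 0.074.
D_1 = 9.5121
D_2 = 12.2934
Terminal value at t=2: TV = D_3/(r−g) = 12.5393/(0.074−0.02) = 232.2085
P₀ = 9.5121/(1+0.074)^1 + 12.2934/(1+0.074)^2 + 232.2085/(1+0.074)^2 = 220.8263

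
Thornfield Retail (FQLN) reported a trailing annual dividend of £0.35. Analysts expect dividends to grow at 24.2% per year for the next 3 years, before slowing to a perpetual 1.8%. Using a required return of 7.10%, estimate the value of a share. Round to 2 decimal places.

£11.91

Two-stage DDM. Project D₁…D_3 at 0.242, terminal growth 0.018, discount at r = 0.071.
D_1 = 0.4347
D_2 = 0.5399
D_3 = 0.6706
Terminal value at t=3: TV = D_4/(r−g) = 0.6826/(0.071−0.018) = 12.8797
P₀ = 0.4347/(1+0.071)^1 + 0.5399/(1+0.071)^2 + 0.6706/(1+0.071)^3 + 12.8797/(1+0.071)^3 = 11.9066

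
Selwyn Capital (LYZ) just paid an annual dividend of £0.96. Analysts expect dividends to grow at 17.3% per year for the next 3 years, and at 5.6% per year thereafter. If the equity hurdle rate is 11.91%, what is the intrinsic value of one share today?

£21.67

Two-stage DDM. Project D₁…D_3 at 0.173, terminal growth 0.056, discount at r = 0.1191.
D_1 = 1.1261
D_2 = 1.3209
D_3 = 1.5494
Terminal value at t=3: TV = D_4/(r−g) = 1.6362/(0.1191−0.056) = 25.9298
P₀ = 1.1261/(1+0.1191)^1 + 1.3209/(1+0.1191)^2 + 1.5494/(1+0.1191)^3 + 25.9298/(1+0.1191)^3 = 21.6674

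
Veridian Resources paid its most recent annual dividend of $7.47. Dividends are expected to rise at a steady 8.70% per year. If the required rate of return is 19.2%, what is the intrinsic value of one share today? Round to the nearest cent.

Gordon growth model: P₀ = D₁/(r − g). D₁ = 7.47 × (1 + 0.087) = 8.1199.
P₀ = 8.1199 / (0.192 − 0.087) = 8.1199 / 0.105 = 77.3323

$77.33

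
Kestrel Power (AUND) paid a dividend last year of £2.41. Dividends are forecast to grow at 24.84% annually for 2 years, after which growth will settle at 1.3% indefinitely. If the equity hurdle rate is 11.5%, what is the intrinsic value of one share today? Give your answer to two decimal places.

£35.72

Two-stage DDM. Project D₁…D_2 at 0.2484, terminal growth 0.013, discount at r = 0.115.
D_1 = 3.0086
D_2 = 3.7560
Terminal value at t=2: TV = D_3/(r−g) = 3.8048/(0.115−0.013) = 37.3021
P₀ = 3.0086/(1+0.115)^1 + 3.7560/(1+0.115)^2 + 37.3021/(1+0.115)^2 = 35.7238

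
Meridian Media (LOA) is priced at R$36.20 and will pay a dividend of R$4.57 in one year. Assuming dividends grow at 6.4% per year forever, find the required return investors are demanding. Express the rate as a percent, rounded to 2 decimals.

Rearranging the constant-growth DDM: r = D₁/P₀ + g.
r = 4.5700 / 36.20 + 0.064 = 0.12624 + 0.064 = 0.19024

19.02%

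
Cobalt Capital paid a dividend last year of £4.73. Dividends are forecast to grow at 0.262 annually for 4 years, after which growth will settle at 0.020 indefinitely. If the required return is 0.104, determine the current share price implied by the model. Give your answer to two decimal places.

Two-stage DDM. Project D₁…D_4 at 0.262, terminal growth 0.02, discount at r = 0.104.
D_1 = 5.9693
D_2 = 7.5332
D_3 = 9.5069
D_4 = 11.9977
Terminal value at t=4: TV = D_5/(r−g) = 12.2377/(0.104−0.02) = 145.6865
P₀ = 5.9693/(1+0.104)^1 + 7.5332/(1+0.104)^2 + 9.5069/(1+0.104)^3 + 11.9977/(1+0.104)^4 + 145.6865/(1+0.104)^4 = 124.8011

£124.80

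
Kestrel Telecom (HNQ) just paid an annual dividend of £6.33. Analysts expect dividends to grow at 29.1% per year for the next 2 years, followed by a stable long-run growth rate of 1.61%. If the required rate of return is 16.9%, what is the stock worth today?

Two-stage DDM. Project D₁…D_2 at 0.291, terminal growth 0.0161, discount at r = 0.169.
D_1 = 8.1720
D_2 = 10.5501
Terminal value at t=2: TV = D_3/(r−g) = 10.7199/(0.169−0.0161) = 70.1108
P₀ = 8.1720/(1+0.169)^1 + 10.5501/(1+0.169)^2 + 70.1108/(1+0.169)^2 = 66.0154

£66.02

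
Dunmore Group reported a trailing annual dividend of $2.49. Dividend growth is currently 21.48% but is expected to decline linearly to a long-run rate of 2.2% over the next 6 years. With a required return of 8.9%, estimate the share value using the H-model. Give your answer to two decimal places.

H-model: P₀ = D₀[(1+g_L) + H(g_S−g_L)]/(r−g_L), with H = 6/2 = 3.
P₀ = 2.49 × [(1+0.022) + 3×(0.2148−0.022)] / (0.089−0.022)
   = 2.49 × 1.6004 / 0.067 = 59.4776

$59.48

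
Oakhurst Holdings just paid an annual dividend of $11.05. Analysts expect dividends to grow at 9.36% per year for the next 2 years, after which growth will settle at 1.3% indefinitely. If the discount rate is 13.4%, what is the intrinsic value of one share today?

$106.97

Two-stage DDM. Project D₁…D_2 at 0.0936, terminal growth 0.013, discount at r = 0.134.
D_1 = 12.0843
D_2 = 13.2154
Terminal value at t=2: TV = D_3/(r−g) = 13.3872/(0.134−0.013) = 110.6378
P₀ = 12.0843/(1+0.134)^1 + 13.2154/(1+0.134)^2 + 110.6378/(1+0.134)^2 = 106.9684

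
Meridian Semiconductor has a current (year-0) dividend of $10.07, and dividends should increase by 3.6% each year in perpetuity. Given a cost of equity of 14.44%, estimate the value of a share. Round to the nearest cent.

Gordon growth model: P₀ = D₁/(r − g). D₁ = 10.07 × (1 + 0.036) = 10.4325.
P₀ = 10.4325 / (0.1444 − 0.036) = 10.4325 / 0.1084 = 96.2410

$96.24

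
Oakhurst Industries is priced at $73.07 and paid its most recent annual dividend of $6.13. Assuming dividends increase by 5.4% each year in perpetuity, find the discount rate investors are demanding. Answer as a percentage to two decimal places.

14.24%

Rearranging the constant-growth DDM: r = D₁/P₀ + g.
D₁ = 6.13 × (1 + 0.054) = 6.4610.
r = 6.4610 / 73.07 + 0.054 = 0.08842 + 0.054 = 0.14242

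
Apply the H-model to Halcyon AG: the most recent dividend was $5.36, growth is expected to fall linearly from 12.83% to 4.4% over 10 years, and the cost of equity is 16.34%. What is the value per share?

H-model: P₀ = D₀[(1+g_L) + H(g_S−g_L)]/(r−g_L), with H = 10/2 = 5.
P₀ = 5.36 × [(1+0.044) + 5×(0.1283−0.044)] / (0.1634−0.044)
   = 5.36 × 1.4655 / 0.1194 = 65.7879

$65.79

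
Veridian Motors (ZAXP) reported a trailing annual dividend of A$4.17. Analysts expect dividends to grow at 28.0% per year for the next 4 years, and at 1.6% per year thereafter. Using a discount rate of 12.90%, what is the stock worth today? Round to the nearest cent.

A$85.00

Two-stage DDM. Project D₁…D_4 at 0.28, terminal growth 0.016, discount at r = 0.129.
D_1 = 5.3376
D_2 = 6.8321
D_3 = 8.7451
D_4 = 11.1938
Terminal value at t=4: TV = D_5/(r−g) = 11.3729/(0.129−0.016) = 100.6448
P₀ = 5.3376/(1+0.129)^1 + 6.8321/(1+0.129)^2 + 8.7451/(1+0.129)^3 + 11.1938/(1+0.129)^4 + 100.6448/(1+0.129)^4 = 85.0007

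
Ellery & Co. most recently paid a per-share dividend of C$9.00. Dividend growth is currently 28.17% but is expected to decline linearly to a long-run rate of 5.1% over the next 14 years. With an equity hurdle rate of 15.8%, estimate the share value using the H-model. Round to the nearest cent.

C$224.23

H-model: P₀ = D₀[(1+g_L) + H(g_S−g_L)]/(r−g_L), with H = 14/2 = 7.
P₀ = 9.00 × [(1+0.051) + 7×(0.2817−0.051)] / (0.158−0.051)
   = 9.00 × 2.6659 / 0.107 = 224.2346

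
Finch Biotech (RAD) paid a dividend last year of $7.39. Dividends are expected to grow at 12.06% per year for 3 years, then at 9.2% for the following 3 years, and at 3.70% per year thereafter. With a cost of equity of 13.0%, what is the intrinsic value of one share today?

Three-stage DDM. Project D₁…D_6; terminal Gordon value at t=6 with g = 0.037; discount at r = 0.13.
D_1 = 8.2812
D_2 = 9.2800
D_3 = 10.3991
D_4 = 11.3558
D_5 = 12.4006
D_6 = 13.5414
TV_6 = 14.0425/(0.13−0.037) = 150.9941
P₀ = Σ Dₜ/(1+r)ᵗ + TV_6/(1+r)^6 = 114.5279

$114.53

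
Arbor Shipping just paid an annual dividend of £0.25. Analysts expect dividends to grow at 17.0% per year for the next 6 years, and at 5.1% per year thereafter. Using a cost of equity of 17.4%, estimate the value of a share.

£3.58

Two-stage DDM. Project D₁…D_6 at 0.17, terminal growth 0.051, discount at r = 0.174.
D_1 = 0.2925
D_2 = 0.3422
D_3 = 0.4004
D_4 = 0.4685
D_5 = 0.5481
D_6 = 0.6413
Terminal value at t=6: TV = D_7/(r−g) = 0.6740/(0.174−0.051) = 5.4796
P₀ = 0.2925/(1+0.174)^1 + 0.3422/(1+0.174)^2 + 0.4004/(1+0.174)^3 + 0.4685/(1+0.174)^4 + 0.5481/(1+0.174)^5 + 0.6413/(1+0.174)^6 + 5.4796/(1+0.174)^6 = 3.5751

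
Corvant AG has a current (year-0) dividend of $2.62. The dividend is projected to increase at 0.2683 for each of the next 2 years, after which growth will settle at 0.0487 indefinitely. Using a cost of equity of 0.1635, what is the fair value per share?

Two-stage DDM. Project D₁…D_2 at 0.2683, terminal growth 0.0487, discount at r = 0.1635.
D_1 = 3.3229
D_2 = 4.2145
Terminal value at t=2: TV = D_3/(r−g) = 4.4197/(0.1635−0.0487) = 38.4995
P₀ = 3.3229/(1+0.1635)^1 + 4.2145/(1+0.1635)^2 + 38.4995/(1+0.1635)^2 = 34.4087

$34.41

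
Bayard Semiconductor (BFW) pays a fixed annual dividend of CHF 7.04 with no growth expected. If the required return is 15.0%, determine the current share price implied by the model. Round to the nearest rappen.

Zero-growth DDM (perpetuity): P₀ = D/r = 7.04 / 0.15 = 46.9333

CHF 46.93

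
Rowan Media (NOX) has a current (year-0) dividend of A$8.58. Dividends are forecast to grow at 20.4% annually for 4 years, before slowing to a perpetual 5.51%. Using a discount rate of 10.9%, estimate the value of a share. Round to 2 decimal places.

Two-stage DDM. Project D₁…D_4 at 0.204, terminal growth 0.0551, discount at r = 0.109.
D_1 = 10.3303
D_2 = 12.4377
D_3 = 14.9750
D_4 = 18.0299
Terminal value at t=4: TV = D_5/(r−g) = 19.0233/(0.109−0.0551) = 352.9377
P₀ = 10.3303/(1+0.109)^1 + 12.4377/(1+0.109)^2 + 14.9750/(1+0.109)^3 + 18.0299/(1+0.109)^4 + 352.9377/(1+0.109)^4 = 275.6576

A$275.66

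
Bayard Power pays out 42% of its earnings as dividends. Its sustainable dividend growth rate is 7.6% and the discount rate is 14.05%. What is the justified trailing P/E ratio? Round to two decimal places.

7.01

Justified trailing P/E = b(1+g)/(r−g) = 0.42×(1+0.076)/(0.1405−0.076) = 7.0065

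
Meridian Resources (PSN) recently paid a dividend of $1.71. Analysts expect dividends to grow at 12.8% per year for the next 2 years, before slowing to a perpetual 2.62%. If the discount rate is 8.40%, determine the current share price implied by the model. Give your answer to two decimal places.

Two-stage DDM. Project D₁…D_2 at 0.128, terminal growth 0.0262, discount at r = 0.084.
D_1 = 1.9289
D_2 = 2.1758
Terminal value at t=2: TV = D_3/(r−g) = 2.2328/(0.084−0.0262) = 38.6294
P₀ = 1.9289/(1+0.084)^1 + 2.1758/(1+0.084)^2 + 38.6294/(1+0.084)^2 = 36.5056

$36.51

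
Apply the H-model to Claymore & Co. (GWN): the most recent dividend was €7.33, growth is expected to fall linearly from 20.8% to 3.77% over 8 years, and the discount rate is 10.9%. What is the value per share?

€176.71

H-model: P₀ = D₀[(1+g_L) + H(g_S−g_L)]/(r−g_L), with H = 8/2 = 4.
P₀ = 7.33 × [(1+0.0377) + 4×(0.208−0.0377)] / (0.109−0.0377)
   = 7.33 × 1.7189 / 0.0713 = 176.7116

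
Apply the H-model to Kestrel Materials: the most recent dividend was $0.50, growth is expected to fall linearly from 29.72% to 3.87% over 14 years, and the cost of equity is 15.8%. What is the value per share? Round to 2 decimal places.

$11.94

H-model: P₀ = D₀[(1+g_L) + H(g_S−g_L)]/(r−g_L), with H = 14/2 = 7.
P₀ = 0.50 × [(1+0.0387) + 7×(0.2972−0.0387)] / (0.158−0.0387)
   = 0.50 × 2.8482 / 0.1193 = 11.9371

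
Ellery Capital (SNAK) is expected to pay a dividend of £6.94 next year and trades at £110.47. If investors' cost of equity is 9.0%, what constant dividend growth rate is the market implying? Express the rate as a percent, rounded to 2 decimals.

From P₀ = D₁/(r − g), the implied growth is g = r − D₁/P₀.
g = 0.09 − 6.94/110.47 = 0.09 − 0.06282 = 0.02718

2.72%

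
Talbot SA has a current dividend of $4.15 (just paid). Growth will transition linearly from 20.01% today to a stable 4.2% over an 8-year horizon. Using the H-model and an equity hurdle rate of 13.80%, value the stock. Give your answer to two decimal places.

H-model: P₀ = D₀[(1+g_L) + H(g_S−g_L)]/(r−g_L), with H = 8/2 = 4.
P₀ = 4.15 × [(1+0.042) + 4×(0.2001−0.042)] / (0.138−0.042)
   = 4.15 × 1.6744 / 0.096 = 72.3829

$72.38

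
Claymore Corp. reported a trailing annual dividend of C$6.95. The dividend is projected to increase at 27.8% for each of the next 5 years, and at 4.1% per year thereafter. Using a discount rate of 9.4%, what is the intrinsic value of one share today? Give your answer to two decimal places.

C$353.73

Two-stage DDM. Project D₁…D_5 at 0.278, terminal growth 0.041, discount at r = 0.094.
D_1 = 8.8821
D_2 = 11.3513
D_3 = 14.5070
D_4 = 18.5399
D_5 = 23.6940
Terminal value at t=5: TV = D_6/(r−g) = 24.6655/(0.094−0.041) = 465.3867
P₀ = 8.8821/(1+0.094)^1 + 11.3513/(1+0.094)^2 + 14.5070/(1+0.094)^3 + 18.5399/(1+0.094)^4 + 23.6940/(1+0.094)^5 + 465.3867/(1+0.094)^5 = 353.7262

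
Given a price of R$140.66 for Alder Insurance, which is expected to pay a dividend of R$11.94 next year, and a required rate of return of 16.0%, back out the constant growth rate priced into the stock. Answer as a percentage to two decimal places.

7.51%

From P₀ = D₁/(r − g), the implied growth is g = r − D₁/P₀.
g = 0.16 − 11.94/140.66 = 0.16 − 0.08489 = 0.07511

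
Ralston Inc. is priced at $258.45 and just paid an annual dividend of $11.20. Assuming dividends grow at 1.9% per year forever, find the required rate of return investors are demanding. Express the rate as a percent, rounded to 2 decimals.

Rearranging the constant-growth DDM: r = D₁/P₀ + g.
D₁ = 11.20 × (1 + 0.019) = 11.4128.
r = 11.4128 / 258.45 + 0.019 = 0.04416 + 0.019 = 0.06316

6.32%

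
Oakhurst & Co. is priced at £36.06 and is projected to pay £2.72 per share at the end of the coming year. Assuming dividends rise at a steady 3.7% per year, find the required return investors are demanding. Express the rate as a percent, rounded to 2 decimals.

Rearranging the constant-growth DDM: r = D₁/P₀ + g.
r = 2.7200 / 36.06 + 0.037 = 0.07543 + 0.037 = 0.11243

11.24%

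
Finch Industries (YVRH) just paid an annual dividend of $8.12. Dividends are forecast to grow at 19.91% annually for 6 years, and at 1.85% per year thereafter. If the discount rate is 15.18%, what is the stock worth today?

Two-stage DDM. Project D₁…D_6 at 0.1991, terminal growth 0.0185, discount at r = 0.1518.
D_1 = 9.7367
D_2 = 11.6753
D_3 = 13.9998
D_4 = 16.7872
D_5 = 20.1295
D_6 = 24.1373
Terminal value at t=6: TV = D_7/(r−g) = 24.5838/(0.1518−0.0185) = 184.4248
P₀ = 9.7367/(1+0.1518)^1 + 11.6753/(1+0.1518)^2 + 13.9998/(1+0.1518)^3 + 16.7872/(1+0.1518)^4 + 20.1295/(1+0.1518)^5 + 24.1373/(1+0.1518)^6 + 184.4248/(1+0.1518)^6 = 135.2093

$135.21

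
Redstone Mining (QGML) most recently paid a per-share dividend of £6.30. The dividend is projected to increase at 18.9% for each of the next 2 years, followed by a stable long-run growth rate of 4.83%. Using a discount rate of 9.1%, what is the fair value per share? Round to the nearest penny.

Two-stage DDM. Project D₁…D_2 at 0.189, terminal growth 0.0483, discount at r = 0.091.
D_1 = 7.4907
D_2 = 8.9064
Terminal value at t=2: TV = D_3/(r−g) = 9.3366/(0.091−0.0483) = 218.6563
P₀ = 7.4907/(1+0.091)^1 + 8.9064/(1+0.091)^2 + 218.6563/(1+0.091)^2 = 198.0499

£198.05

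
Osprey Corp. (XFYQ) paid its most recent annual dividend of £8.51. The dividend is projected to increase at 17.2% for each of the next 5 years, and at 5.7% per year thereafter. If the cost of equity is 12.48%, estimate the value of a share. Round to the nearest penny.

£211.16

Two-stage DDM. Project D₁…D_5 at 0.172, terminal growth 0.057, discount at r = 0.1248.
D_1 = 9.9737
D_2 = 11.6892
D_3 = 13.6997
D_4 = 16.0561
D_5 = 18.8177
Terminal value at t=5: TV = D_6/(r−g) = 19.8904/(0.1248−0.057) = 293.3681
P₀ = 9.9737/(1+0.1248)^1 + 11.6892/(1+0.1248)^2 + 13.6997/(1+0.1248)^3 + 16.0561/(1+0.1248)^4 + 18.8177/(1+0.1248)^5 + 293.3681/(1+0.1248)^5 = 211.1591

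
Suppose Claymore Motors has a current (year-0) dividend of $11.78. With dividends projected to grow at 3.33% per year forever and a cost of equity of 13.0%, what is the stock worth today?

Gordon growth model: P₀ = D₁/(r − g). D₁ = 11.78 × (1 + 0.0333) = 12.1723.
P₀ = 12.1723 / (0.13 − 0.0333) = 12.1723 / 0.0967 = 125.8767

$125.88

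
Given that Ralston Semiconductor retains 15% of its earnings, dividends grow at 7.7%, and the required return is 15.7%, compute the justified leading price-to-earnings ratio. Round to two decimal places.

10.62

Payout ratio b = 1 − 0.15 = 0.85.
Justified leading P/E = b/(r−g) = 0.85/(0.157−0.077) = 10.6250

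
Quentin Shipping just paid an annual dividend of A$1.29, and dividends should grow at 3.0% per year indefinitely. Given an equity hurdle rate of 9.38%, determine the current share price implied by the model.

A$20.83

Gordon growth model: P₀ = D₁/(r − g). D₁ = 1.29 × (1 + 0.03) = 1.3287.
P₀ = 1.3287 / (0.0938 − 0.03) = 1.3287 / 0.0638 = 20.8260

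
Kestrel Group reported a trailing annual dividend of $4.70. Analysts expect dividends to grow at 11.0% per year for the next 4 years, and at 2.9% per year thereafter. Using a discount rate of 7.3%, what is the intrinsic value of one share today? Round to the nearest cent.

$146.36

Two-stage DDM. Project D₁…D_4 at 0.11, terminal growth 0.029, discount at r = 0.073.
D_1 = 5.2170
D_2 = 5.7909
D_3 = 6.4279
D_4 = 7.1349
Terminal value at t=4: TV = D_5/(r−g) = 7.3418/(0.073−0.029) = 166.8601
P₀ = 5.2170/(1+0.073)^1 + 5.7909/(1+0.073)^2 + 6.4279/(1+0.073)^3 + 7.1349/(1+0.073)^4 + 166.8601/(1+0.073)^4 = 146.3566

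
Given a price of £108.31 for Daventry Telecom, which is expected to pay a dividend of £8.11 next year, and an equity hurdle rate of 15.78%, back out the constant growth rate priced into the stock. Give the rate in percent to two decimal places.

8.29%

From P₀ = D₁/(r − g), the implied growth is g = r − D₁/P₀.
g = 0.1578 − 8.11/108.31 = 0.1578 − 0.07488 = 0.08292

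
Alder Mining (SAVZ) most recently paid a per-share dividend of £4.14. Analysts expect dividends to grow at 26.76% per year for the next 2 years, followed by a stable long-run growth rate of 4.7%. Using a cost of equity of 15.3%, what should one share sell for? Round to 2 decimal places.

Two-stage DDM. Project D₁…D_2 at 0.2676, terminal growth 0.047, discount at r = 0.153.
D_1 = 5.2479
D_2 = 6.6522
Terminal value at t=2: TV = D_3/(r−g) = 6.9648/(0.153−0.047) = 65.7061
P₀ = 5.2479/(1+0.153)^1 + 6.6522/(1+0.153)^2 + 65.7061/(1+0.153)^2 = 58.9804

£58.98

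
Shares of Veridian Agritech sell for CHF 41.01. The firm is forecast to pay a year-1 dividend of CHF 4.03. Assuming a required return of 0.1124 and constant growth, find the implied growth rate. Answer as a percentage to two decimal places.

From P₀ = D₁/(r − g), the implied growth is g = r − D₁/P₀.
g = 0.1124 − 4.03/41.01 = 0.1124 − 0.09827 = 0.01413

1.41%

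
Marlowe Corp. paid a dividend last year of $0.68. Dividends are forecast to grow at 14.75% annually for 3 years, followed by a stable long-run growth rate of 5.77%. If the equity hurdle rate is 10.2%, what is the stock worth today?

$20.54

Two-stage DDM. Project D₁…D_3 at 0.1475, terminal growth 0.0577, discount at r = 0.102.
D_1 = 0.7803
D_2 = 0.8954
D_3 = 1.0275
Terminal value at t=3: TV = D_4/(r−g) = 1.0867/(0.102−0.0577) = 24.5316
P₀ = 0.7803/(1+0.102)^1 + 0.8954/(1+0.102)^2 + 1.0275/(1+0.102)^3 + 24.5316/(1+0.102)^3 = 20.5439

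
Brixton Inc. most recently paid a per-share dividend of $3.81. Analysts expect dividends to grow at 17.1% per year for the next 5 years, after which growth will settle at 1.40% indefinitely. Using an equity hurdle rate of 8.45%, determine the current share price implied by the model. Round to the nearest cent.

$104.55

Two-stage DDM. Project D₁…D_5 at 0.171, terminal growth 0.014, discount at r = 0.0845.
D_1 = 4.4615
D_2 = 5.2244
D_3 = 6.1178
D_4 = 7.1640
D_5 = 8.3890
Terminal value at t=5: TV = D_6/(r−g) = 8.5064/(0.0845−0.014) = 120.6586
P₀ = 4.4615/(1+0.0845)^1 + 5.2244/(1+0.0845)^2 + 6.1178/(1+0.0845)^3 + 7.1640/(1+0.0845)^4 + 8.3890/(1+0.0845)^5 + 120.6586/(1+0.0845)^5 = 104.5516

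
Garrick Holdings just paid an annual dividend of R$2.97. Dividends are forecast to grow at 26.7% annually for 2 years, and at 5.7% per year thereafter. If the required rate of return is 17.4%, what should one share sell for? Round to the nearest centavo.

R$37.92

Two-stage DDM. Project D₁…D_2 at 0.267, terminal growth 0.057, discount at r = 0.174.
D_1 = 3.7630
D_2 = 4.7677
Terminal value at t=2: TV = D_3/(r−g) = 5.0395/(0.174−0.057) = 43.0724
P₀ = 3.7630/(1+0.174)^1 + 4.7677/(1+0.174)^2 + 43.0724/(1+0.174)^2 = 37.9154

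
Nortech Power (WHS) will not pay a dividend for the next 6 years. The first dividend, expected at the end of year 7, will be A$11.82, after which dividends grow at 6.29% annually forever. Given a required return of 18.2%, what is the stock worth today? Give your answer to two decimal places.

A$36.39

Deferred-dividend DDM. At t=6 the remaining stream is a growing perpetuity with first payment D_7 = 11.82.
V_6 = D_7/(r−g) = 11.82/(0.182−0.0629) = 99.2443
P₀ = V_6/(1+r)^6 = 99.2443/(1+0.182)^6 = 36.3916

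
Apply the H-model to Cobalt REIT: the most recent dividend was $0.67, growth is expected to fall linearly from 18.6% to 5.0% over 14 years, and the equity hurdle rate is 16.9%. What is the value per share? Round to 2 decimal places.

H-model: P₀ = D₀[(1+g_L) + H(g_S−g_L)]/(r−g_L), with H = 14/2 = 7.
P₀ = 0.67 × [(1+0.05) + 7×(0.186−0.05)] / (0.169−0.05)
   = 0.67 × 2.0020 / 0.119 = 11.2718

$11.27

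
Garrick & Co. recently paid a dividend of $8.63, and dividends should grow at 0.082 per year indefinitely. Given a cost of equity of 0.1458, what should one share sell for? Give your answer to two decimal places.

Gordon growth model: P₀ = D₁/(r − g). D₁ = 8.63 × (1 + 0.082) = 9.3377.
P₀ = 9.3377 / (0.1458 − 0.082) = 9.3377 / 0.0638 = 146.3583

$146.36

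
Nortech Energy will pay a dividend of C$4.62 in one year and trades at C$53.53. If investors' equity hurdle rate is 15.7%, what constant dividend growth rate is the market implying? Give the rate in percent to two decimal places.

From P₀ = D₁/(r − g), the implied growth is g = r − D₁/P₀.
g = 0.157 − 4.62/53.53 = 0.157 − 0.08631 = 0.07069

7.07%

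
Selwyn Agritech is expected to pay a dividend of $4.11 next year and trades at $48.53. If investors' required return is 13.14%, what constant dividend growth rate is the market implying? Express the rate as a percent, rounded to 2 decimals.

From P₀ = D₁/(r − g), the implied growth is g = r − D₁/P₀.
g = 0.1314 − 4.11/48.53 = 0.1314 − 0.08469 = 0.04671

4.67%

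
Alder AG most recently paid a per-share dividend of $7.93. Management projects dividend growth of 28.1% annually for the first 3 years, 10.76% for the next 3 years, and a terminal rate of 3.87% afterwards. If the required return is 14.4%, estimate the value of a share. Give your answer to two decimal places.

$160.95

Three-stage DDM. Project D₁…D_6; terminal Gordon value at t=6 with g = 0.0387; discount at r = 0.144.
D_1 = 10.1583
D_2 = 13.0128
D_3 = 16.6694
D_4 = 18.4631
D_5 = 20.4497
D_6 = 22.6501
TV_6 = 23.5266/(0.144−0.0387) = 223.4247
P₀ = Σ Dₜ/(1+r)ᵗ + TV_6/(1+r)^6 = 160.9494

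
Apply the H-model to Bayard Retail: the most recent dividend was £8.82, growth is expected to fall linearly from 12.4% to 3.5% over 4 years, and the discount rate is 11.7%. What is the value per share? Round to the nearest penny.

£130.47

H-model: P₀ = D₀[(1+g_L) + H(g_S−g_L)]/(r−g_L), with H = 4/2 = 2.
P₀ = 8.82 × [(1+0.035) + 2×(0.124−0.035)] / (0.117−0.035)
   = 8.82 × 1.2130 / 0.082 = 130.4715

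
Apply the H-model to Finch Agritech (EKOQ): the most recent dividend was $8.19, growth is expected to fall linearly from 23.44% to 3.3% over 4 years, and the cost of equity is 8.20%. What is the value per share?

H-model: P₀ = D₀[(1+g_L) + H(g_S−g_L)]/(r−g_L), with H = 4/2 = 2.
P₀ = 8.19 × [(1+0.033) + 2×(0.2344−0.033)] / (0.082−0.033)
   = 8.19 × 1.4358 / 0.049 = 239.9837

$239.98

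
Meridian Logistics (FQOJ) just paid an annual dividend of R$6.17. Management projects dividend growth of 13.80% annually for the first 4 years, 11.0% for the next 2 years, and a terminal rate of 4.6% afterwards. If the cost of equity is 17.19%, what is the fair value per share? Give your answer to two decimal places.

R$73.96

Three-stage DDM. Project D₁…D_6; terminal Gordon value at t=6 with g = 0.046; discount at r = 0.1719.
D_1 = 7.0215
D_2 = 7.9904
D_3 = 9.0931
D_4 = 10.3479
D_5 = 11.4862
D_6 = 12.7497
TV_6 = 13.3362/(0.1719−0.046) = 105.9269
P₀ = Σ Dₜ/(1+r)ᵗ + TV_6/(1+r)^6 = 73.9592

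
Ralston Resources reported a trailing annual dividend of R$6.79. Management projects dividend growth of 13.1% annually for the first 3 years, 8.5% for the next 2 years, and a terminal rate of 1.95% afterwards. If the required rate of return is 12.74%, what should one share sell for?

R$93.44

Three-stage DDM. Project D₁…D_5; terminal Gordon value at t=5 with g = 0.0195; discount at r = 0.1274.
D_1 = 7.6795
D_2 = 8.6855
D_3 = 9.8233
D_4 = 10.6583
D_5 = 11.5642
TV_5 = 11.7897/(0.1274−0.0195) = 109.2654
P₀ = Σ Dₜ/(1+r)ᵗ + TV_5/(1+r)^5 = 93.4390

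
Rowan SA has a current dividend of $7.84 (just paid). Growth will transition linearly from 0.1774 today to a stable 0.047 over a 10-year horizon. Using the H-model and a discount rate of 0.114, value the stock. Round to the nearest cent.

$198.81

H-model: P₀ = D₀[(1+g_L) + H(g_S−g_L)]/(r−g_L), with H = 10/2 = 5.
P₀ = 7.84 × [(1+0.047) + 5×(0.1774−0.047)] / (0.114−0.047)
   = 7.84 × 1.6990 / 0.067 = 198.8084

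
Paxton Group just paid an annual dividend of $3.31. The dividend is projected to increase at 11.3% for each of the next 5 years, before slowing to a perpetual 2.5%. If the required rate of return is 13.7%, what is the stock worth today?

$42.76

Two-stage DDM. Project D₁…D_5 at 0.113, terminal growth 0.025, discount at r = 0.137.
D_1 = 3.6840
D_2 = 4.1003
D_3 = 4.5637
D_4 = 5.0794
D_5 = 5.6533
Terminal value at t=5: TV = D_6/(r−g) = 5.7947/(0.137−0.025) = 51.7380
P₀ = 3.6840/(1+0.137)^1 + 4.1003/(1+0.137)^2 + 4.5637/(1+0.137)^3 + 5.0794/(1+0.137)^4 + 5.6533/(1+0.137)^5 + 51.7380/(1+0.137)^5 = 42.7585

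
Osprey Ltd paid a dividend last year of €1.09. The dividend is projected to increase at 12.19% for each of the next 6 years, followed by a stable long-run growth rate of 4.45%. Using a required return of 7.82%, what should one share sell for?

€50.41

Two-stage DDM. Project D₁…D_6 at 0.1219, terminal growth 0.0445, discount at r = 0.0782.
D_1 = 1.2229
D_2 = 1.3719
D_3 = 1.5392
D_4 = 1.7268
D_5 = 1.9373
D_6 = 2.1735
Terminal value at t=6: TV = D_7/(r−g) = 2.2702/(0.0782−0.0445) = 67.3643
P₀ = 1.2229/(1+0.0782)^1 + 1.3719/(1+0.0782)^2 + 1.5392/(1+0.0782)^3 + 1.7268/(1+0.0782)^4 + 1.9373/(1+0.0782)^5 + 2.1735/(1+0.0782)^6 + 67.3643/(1+0.0782)^6 = 50.4110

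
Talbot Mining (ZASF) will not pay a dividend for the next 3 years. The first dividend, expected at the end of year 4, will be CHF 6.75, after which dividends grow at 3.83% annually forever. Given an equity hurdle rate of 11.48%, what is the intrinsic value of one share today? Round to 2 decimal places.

CHF 63.69

Deferred-dividend DDM. At t=3 the remaining stream is a growing perpetuity with first payment D_4 = 6.75.
V_3 = D_4/(r−g) = 6.75/(0.1148−0.0383) = 88.2353
P₀ = V_3/(1+r)^3 = 88.2353/(1+0.1148)^3 = 63.6871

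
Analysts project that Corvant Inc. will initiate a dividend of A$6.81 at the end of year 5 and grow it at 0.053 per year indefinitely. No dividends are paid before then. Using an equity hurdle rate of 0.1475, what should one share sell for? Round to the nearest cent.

A$41.56

Deferred-dividend DDM. At t=4 the remaining stream is a growing perpetuity with first payment D_5 = 6.81.
V_4 = D_5/(r−g) = 6.81/(0.1475−0.053) = 72.0635
P₀ = V_4/(1+r)^4 = 72.0635/(1+0.1475)^4 = 41.5628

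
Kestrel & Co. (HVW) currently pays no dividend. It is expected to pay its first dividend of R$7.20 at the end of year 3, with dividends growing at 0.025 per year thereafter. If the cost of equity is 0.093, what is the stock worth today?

R$88.63

Deferred-dividend DDM. At t=2 the remaining stream is a growing perpetuity with first payment D_3 = 7.20.
V_2 = D_3/(r−g) = 7.20/(0.093−0.025) = 105.8824
P₀ = V_2/(1+r)^2 = 105.8824/(1+0.093)^2 = 88.6305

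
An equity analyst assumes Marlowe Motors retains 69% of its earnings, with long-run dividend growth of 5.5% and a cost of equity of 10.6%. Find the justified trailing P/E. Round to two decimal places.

6.41

Payout ratio b = 1 − 0.69 = 0.31.
Justified trailing P/E = b(1+g)/(r−g) = 0.31×(1+0.055)/(0.106−0.055) = 6.4127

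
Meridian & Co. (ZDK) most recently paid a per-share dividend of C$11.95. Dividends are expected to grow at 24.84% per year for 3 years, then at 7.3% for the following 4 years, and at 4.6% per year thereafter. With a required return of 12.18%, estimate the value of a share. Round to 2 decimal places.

C$293.82

Three-stage DDM. Project D₁…D_7; terminal Gordon value at t=7 with g = 0.046; discount at r = 0.1218.
D_1 = 14.9184
D_2 = 18.6241
D_3 = 23.2503
D_4 = 24.9476
D_5 = 26.7688
D_6 = 28.7229
D_7 = 30.8197
TV_7 = 32.2374/(0.1218−0.046) = 425.2953
P₀ = Σ Dₜ/(1+r)ᵗ + TV_7/(1+r)^7 = 293.8179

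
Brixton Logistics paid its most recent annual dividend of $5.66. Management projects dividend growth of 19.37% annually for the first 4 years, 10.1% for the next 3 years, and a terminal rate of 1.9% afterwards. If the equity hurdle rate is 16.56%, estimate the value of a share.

Three-stage DDM. Project D₁…D_7; terminal Gordon value at t=7 with g = 0.019; discount at r = 0.1656.
D_1 = 6.7563
D_2 = 8.0650
D_3 = 9.6272
D_4 = 11.4920
D_5 = 12.6527
D_6 = 13.9307
D_7 = 15.3377
TV_7 = 15.6291/(0.1656−0.019) = 106.6104
P₀ = Σ Dₜ/(1+r)ᵗ + TV_7/(1+r)^7 = 77.1919

$77.19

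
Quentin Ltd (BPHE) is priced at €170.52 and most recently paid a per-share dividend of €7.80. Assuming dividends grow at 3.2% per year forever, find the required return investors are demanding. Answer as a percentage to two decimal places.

7.92%

Rearranging the constant-growth DDM: r = D₁/P₀ + g.
D₁ = 7.80 × (1 + 0.032) = 8.0496.
r = 8.0496 / 170.52 + 0.032 = 0.04721 + 0.032 = 0.07921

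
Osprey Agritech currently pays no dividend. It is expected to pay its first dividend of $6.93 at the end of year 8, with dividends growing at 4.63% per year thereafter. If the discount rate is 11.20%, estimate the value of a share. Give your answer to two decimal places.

$50.17

Deferred-dividend DDM. At t=7 the remaining stream is a growing perpetuity with first payment D_8 = 6.93.
V_7 = D_8/(r−g) = 6.93/(0.112−0.0463) = 105.4795
P₀ = V_7/(1+r)^7 = 105.4795/(1+0.112)^7 = 50.1689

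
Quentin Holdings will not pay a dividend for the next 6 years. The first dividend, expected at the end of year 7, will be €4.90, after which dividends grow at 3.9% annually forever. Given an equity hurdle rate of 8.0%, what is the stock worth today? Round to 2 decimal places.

€75.31

Deferred-dividend DDM. At t=6 the remaining stream is a growing perpetuity with first payment D_7 = 4.90.
V_6 = D_7/(r−g) = 4.90/(0.08−0.039) = 119.5122
P₀ = V_6/(1+r)^6 = 119.5122/(1+0.08)^6 = 75.3130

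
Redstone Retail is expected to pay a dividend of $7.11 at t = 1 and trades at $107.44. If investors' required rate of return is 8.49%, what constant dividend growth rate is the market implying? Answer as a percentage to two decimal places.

From P₀ = D₁/(r − g), the implied growth is g = r − D₁/P₀.
g = 0.0849 − 7.11/107.44 = 0.0849 − 0.06618 = 0.01872

1.87%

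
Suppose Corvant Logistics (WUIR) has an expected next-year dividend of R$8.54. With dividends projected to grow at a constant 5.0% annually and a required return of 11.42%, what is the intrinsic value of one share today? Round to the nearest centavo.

Gordon growth model: P₀ = D₁/(r − g), with D₁ = 8.54 given directly.
P₀ = 8.5400 / (0.1142 − 0.05) = 8.5400 / 0.0642 = 133.0218

R$133.02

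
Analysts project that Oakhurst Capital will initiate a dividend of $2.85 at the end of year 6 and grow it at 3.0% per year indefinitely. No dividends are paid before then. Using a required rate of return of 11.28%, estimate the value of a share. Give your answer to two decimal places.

Deferred-dividend DDM. At t=5 the remaining stream is a growing perpetuity with first payment D_6 = 2.85.
V_5 = D_6/(r−g) = 2.85/(0.1128−0.03) = 34.4203
P₀ = V_5/(1+r)^5 = 34.4203/(1+0.1128)^5 = 20.1711

$20.17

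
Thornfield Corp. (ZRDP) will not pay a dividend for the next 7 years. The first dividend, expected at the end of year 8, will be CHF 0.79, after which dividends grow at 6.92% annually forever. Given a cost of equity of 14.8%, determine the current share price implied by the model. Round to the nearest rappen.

CHF 3.82

Deferred-dividend DDM. At t=7 the remaining stream is a growing perpetuity with first payment D_8 = 0.79.
V_7 = D_8/(r−g) = 0.79/(0.148−0.0692) = 10.0254
P₀ = V_7/(1+r)^7 = 10.0254/(1+0.148)^7 = 3.8151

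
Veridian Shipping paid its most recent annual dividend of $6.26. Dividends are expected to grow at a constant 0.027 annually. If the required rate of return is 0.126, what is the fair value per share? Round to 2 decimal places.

Gordon growth model: P₀ = D₁/(r − g). D₁ = 6.26 × (1 + 0.027) = 6.4290.
P₀ = 6.4290 / (0.126 − 0.027) = 6.4290 / 0.099 = 64.9396

$64.94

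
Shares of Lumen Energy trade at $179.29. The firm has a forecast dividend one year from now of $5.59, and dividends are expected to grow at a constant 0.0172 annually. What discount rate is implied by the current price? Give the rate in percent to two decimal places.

Rearranging the constant-growth DDM: r = D₁/P₀ + g.
r = 5.5900 / 179.29 + 0.0172 = 0.03118 + 0.0172 = 0.04838

4.84%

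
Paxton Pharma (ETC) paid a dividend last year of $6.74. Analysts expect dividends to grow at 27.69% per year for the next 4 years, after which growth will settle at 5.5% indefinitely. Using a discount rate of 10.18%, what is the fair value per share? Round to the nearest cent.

Two-stage DDM. Project D₁…D_4 at 0.2769, terminal growth 0.055, discount at r = 0.1018.
D_1 = 8.6063
D_2 = 10.9894
D_3 = 14.0324
D_4 = 17.9179
Terminal value at t=4: TV = D_5/(r−g) = 18.9034/(0.1018−0.055) = 403.9188
P₀ = 8.6063/(1+0.1018)^1 + 10.9894/(1+0.1018)^2 + 14.0324/(1+0.1018)^3 + 17.9179/(1+0.1018)^4 + 403.9188/(1+0.1018)^4 = 313.5967

$313.60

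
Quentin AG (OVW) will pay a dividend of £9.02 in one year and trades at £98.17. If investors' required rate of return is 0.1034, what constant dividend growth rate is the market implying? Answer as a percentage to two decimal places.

1.15%

From P₀ = D₁/(r − g), the implied growth is g = r − D₁/P₀.
g = 0.1034 − 9.02/98.17 = 0.1034 − 0.09188 = 0.01152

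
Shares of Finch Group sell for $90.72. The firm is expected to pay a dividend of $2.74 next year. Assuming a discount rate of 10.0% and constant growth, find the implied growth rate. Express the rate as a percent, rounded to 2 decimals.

6.98%

From P₀ = D₁/(r − g), the implied growth is g = r − D₁/P₀.
g = 0.1 − 2.74/90.72 = 0.1 − 0.03020 = 0.06980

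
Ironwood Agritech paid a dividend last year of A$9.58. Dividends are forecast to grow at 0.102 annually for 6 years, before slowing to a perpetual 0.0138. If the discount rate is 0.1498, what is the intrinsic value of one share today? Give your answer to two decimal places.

Two-stage DDM. Project D₁…D_6 at 0.102, terminal growth 0.0138, discount at r = 0.1498.
D_1 = 10.5572
D_2 = 11.6340
D_3 = 12.8207
D_4 = 14.1284
D_5 = 15.5695
D_6 = 17.1575
Terminal value at t=6: TV = D_7/(r−g) = 17.3943/(0.1498−0.0138) = 127.8994
P₀ = 10.5572/(1+0.1498)^1 + 11.6340/(1+0.1498)^2 + 12.8207/(1+0.1498)^3 + 14.1284/(1+0.1498)^4 + 15.5695/(1+0.1498)^5 + 17.1575/(1+0.1498)^6 + 127.8994/(1+0.1498)^6 = 105.0246

A$105.02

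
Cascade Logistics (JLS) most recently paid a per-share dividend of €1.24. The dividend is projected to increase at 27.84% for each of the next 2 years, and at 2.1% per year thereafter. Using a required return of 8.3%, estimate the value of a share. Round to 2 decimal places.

€31.64

Two-stage DDM. Project D₁…D_2 at 0.2784, terminal growth 0.021, discount at r = 0.083.
D_1 = 1.5852
D_2 = 2.0265
Terminal value at t=2: TV = D_3/(r−g) = 2.0691/(0.083−0.021) = 33.3725
P₀ = 1.5852/(1+0.083)^1 + 2.0265/(1+0.083)^2 + 33.3725/(1+0.083)^2 = 31.6448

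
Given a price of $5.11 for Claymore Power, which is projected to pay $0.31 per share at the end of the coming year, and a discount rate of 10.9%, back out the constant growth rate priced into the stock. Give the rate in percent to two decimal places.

4.83%

From P₀ = D₁/(r − g), the implied growth is g = r − D₁/P₀.
g = 0.109 − 0.31/5.11 = 0.109 − 0.06067 = 0.04833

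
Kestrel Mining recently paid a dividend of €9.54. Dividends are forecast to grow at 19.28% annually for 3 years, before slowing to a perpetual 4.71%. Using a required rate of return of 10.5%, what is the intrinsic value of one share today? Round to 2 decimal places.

Two-stage DDM. Project D₁…D_3 at 0.1928, terminal growth 0.0471, discount at r = 0.105.
D_1 = 11.3793
D_2 = 13.5732
D_3 = 16.1902
Terminal value at t=3: TV = D_4/(r−g) = 16.9527/(0.105−0.0471) = 292.7931
P₀ = 11.3793/(1+0.105)^1 + 13.5732/(1+0.105)^2 + 16.1902/(1+0.105)^3 + 292.7931/(1+0.105)^3 = 250.4210

€250.42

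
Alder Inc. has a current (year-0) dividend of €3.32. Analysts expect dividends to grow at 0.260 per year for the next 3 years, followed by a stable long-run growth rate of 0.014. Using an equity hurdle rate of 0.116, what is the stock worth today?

€60.26

Two-stage DDM. Project D₁…D_3 at 0.26, terminal growth 0.014, discount at r = 0.116.
D_1 = 4.1832
D_2 = 5.2708
D_3 = 6.6412
Terminal value at t=3: TV = D_4/(r−g) = 6.7342/(0.116−0.014) = 66.0218
P₀ = 4.1832/(1+0.116)^1 + 5.2708/(1+0.116)^2 + 6.6412/(1+0.116)^3 + 66.0218/(1+0.116)^3 = 60.2587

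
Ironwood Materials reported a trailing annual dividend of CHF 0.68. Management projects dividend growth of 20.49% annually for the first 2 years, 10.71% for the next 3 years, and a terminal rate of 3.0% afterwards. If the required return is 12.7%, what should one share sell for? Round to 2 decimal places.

Three-stage DDM. Project D₁…D_5; terminal Gordon value at t=5 with g = 0.03; discount at r = 0.127.
D_1 = 0.8193
D_2 = 0.9872
D_3 = 1.0929
D_4 = 1.2100
D_5 = 1.3396
TV_5 = 1.3798/(0.127−0.03) = 14.2245
P₀ = Σ Dₜ/(1+r)ᵗ + TV_5/(1+r)^5 = 11.5784

CHF 11.58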